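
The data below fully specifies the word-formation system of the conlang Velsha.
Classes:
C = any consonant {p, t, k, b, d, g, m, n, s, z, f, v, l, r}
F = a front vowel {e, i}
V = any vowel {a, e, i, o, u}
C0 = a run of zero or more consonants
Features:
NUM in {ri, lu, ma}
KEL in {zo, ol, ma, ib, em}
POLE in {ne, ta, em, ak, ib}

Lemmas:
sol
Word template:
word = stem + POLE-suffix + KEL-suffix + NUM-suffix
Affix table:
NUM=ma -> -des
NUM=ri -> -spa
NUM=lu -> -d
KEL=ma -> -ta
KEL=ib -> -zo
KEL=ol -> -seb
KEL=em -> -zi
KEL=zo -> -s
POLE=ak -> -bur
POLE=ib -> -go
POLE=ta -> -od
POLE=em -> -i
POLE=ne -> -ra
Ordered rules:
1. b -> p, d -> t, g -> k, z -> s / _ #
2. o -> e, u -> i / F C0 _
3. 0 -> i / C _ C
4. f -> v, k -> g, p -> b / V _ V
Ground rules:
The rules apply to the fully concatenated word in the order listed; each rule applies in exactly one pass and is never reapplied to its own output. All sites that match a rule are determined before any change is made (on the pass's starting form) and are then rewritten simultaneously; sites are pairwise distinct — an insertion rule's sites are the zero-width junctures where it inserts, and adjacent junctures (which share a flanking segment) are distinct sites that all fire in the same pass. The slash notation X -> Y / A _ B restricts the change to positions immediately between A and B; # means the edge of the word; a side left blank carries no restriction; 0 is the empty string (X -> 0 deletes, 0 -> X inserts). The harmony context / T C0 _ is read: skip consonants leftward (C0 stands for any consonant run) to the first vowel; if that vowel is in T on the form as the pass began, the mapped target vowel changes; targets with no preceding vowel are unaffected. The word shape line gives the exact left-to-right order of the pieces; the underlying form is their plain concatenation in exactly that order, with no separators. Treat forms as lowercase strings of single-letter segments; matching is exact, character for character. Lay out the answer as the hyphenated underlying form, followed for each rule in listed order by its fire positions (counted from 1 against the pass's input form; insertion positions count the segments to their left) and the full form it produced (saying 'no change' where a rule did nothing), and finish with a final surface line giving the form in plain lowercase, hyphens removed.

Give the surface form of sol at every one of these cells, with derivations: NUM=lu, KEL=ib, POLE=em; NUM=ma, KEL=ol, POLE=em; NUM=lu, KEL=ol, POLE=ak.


cell NUM=lu, KEL=ib, POLE=em:
underlying: sol-i-zo-d
1. b -> p, d -> t, g -> k, z -> s / _ #: fires at position(s) 7: solizot
2. o -> e, u -> i / F C0 _: fires at position(s) 6: solizet
3. 0 -> i / C _ C: no change
4. f -> v, k -> g, p -> b / V _ V: no change
surface: solizet

cell NUM=ma, KEL=ol, POLE=em:
underlying: sol-i-seb-des
1. b -> p, d -> t, g -> k, z -> s / _ #: no change
2. o -> e, u -> i / F C0 _: no change
3. 0 -> i / C _ C: inserts after position(s) 7: solisebides
4. f -> v, k -> g, p -> b / V _ V: no change
surface: solisebides

cell NUM=lu, KEL=ol, POLE=ak:
underlying: sol-bur-seb-d
1. b -> p, d -> t, g -> k, z -> s / _ #: fires at position(s) 10: solbursebt
2. o -> e, u -> i / F C0 _: no change
3. 0 -> i / C _ C: inserts after position(s) 3, 6, 9: soliburisebit
4. f -> v, k -> g, p -> b / V _ V: no change
surface: soliburisebit


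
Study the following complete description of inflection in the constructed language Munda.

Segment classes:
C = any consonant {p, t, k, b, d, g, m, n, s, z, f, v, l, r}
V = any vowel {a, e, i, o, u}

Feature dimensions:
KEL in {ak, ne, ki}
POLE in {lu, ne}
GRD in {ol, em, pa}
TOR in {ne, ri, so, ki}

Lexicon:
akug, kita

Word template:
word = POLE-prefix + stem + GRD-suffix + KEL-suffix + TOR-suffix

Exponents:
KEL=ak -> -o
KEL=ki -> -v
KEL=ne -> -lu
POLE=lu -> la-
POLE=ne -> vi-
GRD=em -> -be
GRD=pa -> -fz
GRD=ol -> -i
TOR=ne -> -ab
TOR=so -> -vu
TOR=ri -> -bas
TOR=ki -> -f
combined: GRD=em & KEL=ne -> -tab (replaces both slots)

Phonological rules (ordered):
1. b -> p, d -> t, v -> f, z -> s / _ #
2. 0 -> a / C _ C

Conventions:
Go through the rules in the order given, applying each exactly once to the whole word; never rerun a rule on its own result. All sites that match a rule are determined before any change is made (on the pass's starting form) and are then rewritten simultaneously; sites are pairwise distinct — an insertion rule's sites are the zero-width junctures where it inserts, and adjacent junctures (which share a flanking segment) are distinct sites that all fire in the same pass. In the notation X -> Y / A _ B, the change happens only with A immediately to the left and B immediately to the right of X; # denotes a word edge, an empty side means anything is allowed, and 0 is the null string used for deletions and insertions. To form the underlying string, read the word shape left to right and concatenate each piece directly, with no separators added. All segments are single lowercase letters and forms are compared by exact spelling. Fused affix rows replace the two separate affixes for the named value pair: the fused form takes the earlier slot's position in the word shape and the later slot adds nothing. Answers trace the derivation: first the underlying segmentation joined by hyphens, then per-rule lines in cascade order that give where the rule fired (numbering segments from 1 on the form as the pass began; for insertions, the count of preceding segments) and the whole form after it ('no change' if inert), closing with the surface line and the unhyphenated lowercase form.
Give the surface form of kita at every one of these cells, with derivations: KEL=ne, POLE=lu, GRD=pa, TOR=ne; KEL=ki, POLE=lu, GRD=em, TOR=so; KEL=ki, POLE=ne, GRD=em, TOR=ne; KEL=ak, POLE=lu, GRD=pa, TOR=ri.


cell KEL=ne, POLE=lu, GRD=pa, TOR=ne:
underlying: la-kita-fz-lu-ab
1. b -> p, d -> t, v -> f, z -> s / _ #: fires at position(s) 12: lakitafzluap
2. 0 -> a / C _ C: inserts after position(s) 7, 8: lakitafazaluap
surface: lakitafazaluap

cell KEL=ki, POLE=lu, GRD=em, TOR=so:
underlying: la-kita-be-v-vu
1. b -> p, d -> t, v -> f, z -> s / _ #: no change
2. 0 -> a / C _ C: inserts after position(s) 9: lakitabevavu
surface: lakitabevavu

cell KEL=ki, POLE=ne, GRD=em, TOR=ne:
underlying: vi-kita-be-v-ab
1. b -> p, d -> t, v -> f, z -> s / _ #: fires at position(s) 11: vikitabevap
2. 0 -> a / C _ C: no change
surface: vikitabevap

cell KEL=ak, POLE=lu, GRD=pa, TOR=ri:
underlying: la-kita-fz-o-bas
1. b -> p, d -> t, v -> f, z -> s / _ #: no change
2. 0 -> a / C _ C: inserts after position(s) 7: lakitafazobas
surface: lakitafazobas


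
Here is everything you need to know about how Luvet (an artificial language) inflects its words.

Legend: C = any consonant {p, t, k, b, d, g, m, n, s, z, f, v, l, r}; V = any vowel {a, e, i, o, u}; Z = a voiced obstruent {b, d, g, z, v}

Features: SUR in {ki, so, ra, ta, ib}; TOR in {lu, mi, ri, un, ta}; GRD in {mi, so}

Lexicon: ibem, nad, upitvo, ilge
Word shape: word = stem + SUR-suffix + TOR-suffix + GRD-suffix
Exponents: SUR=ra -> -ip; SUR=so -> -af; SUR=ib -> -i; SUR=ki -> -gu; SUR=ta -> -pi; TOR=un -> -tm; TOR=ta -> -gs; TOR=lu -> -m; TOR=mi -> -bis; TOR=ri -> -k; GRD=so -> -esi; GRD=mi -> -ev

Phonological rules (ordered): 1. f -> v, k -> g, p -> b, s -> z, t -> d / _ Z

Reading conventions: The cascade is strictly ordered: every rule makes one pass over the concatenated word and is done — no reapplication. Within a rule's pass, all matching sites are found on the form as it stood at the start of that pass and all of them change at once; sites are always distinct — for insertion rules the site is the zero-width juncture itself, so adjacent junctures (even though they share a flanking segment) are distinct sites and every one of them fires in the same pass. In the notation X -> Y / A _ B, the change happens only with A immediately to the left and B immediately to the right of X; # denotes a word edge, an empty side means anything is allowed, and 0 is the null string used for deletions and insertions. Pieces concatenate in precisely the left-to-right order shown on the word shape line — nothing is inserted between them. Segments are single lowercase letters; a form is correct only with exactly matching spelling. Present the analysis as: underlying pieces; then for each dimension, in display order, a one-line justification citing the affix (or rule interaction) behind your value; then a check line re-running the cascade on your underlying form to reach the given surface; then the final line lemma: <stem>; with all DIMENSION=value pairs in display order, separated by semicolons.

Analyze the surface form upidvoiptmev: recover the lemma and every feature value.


underlying: upitvo-ip-tm-ev
SUR=ra - signalled by the affix -ip
TOR=un - signalled by the affix -tm
GRD=mi - signalled by the affix -ev
check: upitvoiptmev -> upidvoiptmev
lemma: upitvo; SUR=ra; TOR=un; GRD=mi


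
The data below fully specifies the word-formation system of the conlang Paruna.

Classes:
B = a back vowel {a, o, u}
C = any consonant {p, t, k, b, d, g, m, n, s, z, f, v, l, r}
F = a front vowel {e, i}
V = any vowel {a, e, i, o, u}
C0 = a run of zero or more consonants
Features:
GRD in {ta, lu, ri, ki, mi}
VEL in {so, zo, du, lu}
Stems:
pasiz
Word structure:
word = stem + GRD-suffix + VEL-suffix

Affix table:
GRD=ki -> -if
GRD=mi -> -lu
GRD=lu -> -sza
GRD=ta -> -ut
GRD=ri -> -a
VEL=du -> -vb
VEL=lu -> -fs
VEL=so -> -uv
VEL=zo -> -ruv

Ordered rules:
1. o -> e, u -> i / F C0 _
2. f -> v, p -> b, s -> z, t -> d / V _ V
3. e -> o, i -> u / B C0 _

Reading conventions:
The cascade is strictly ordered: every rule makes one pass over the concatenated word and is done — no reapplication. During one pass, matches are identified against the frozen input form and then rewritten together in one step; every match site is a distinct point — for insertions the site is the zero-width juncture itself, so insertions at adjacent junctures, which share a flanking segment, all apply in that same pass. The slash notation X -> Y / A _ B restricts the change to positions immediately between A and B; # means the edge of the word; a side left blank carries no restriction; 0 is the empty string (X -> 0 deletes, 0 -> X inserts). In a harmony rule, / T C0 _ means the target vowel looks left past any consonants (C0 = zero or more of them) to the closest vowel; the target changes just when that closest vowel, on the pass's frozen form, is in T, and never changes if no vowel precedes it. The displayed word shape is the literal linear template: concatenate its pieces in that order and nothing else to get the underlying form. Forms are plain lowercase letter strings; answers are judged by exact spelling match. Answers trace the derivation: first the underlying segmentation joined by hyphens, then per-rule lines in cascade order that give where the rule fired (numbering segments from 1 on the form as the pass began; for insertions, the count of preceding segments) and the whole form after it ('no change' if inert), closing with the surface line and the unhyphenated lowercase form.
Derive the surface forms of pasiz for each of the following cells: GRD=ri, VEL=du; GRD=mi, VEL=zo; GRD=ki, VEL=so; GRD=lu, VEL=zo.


cell GRD=ri, VEL=du:
underlying: pasiz-a-vb
1. o -> e, u -> i / F C0 _: no change
2. f -> v, p -> b, s -> z, t -> d / V _ V: fires at position(s) 3: pazizavb
3. e -> o, i -> u / B C0 _: fires at position(s) 4: pazuzavb
surface: pazuzavb

cell GRD=mi, VEL=zo:
underlying: pasiz-lu-ruv
1. o -> e, u -> i / F C0 _: fires at position(s) 7: pasizliruv
2. f -> v, p -> b, s -> z, t -> d / V _ V: fires at position(s) 3: pazizliruv
3. e -> o, i -> u / B C0 _: fires at position(s) 4: pazuzliruv
surface: pazuzliruv

cell GRD=ki, VEL=so:
underlying: pasiz-if-uv
1. o -> e, u -> i / F C0 _: fires at position(s) 8: pasizifiv
2. f -> v, p -> b, s -> z, t -> d / V _ V: fires at position(s) 3, 7: paziziviv
3. e -> o, i -> u / B C0 _: fires at position(s) 4: pazuziviv
surface: pazuziviv

cell GRD=lu, VEL=zo:
underlying: pasiz-sza-ruv
1. o -> e, u -> i / F C0 _: no change
2. f -> v, p -> b, s -> z, t -> d / V _ V: fires at position(s) 3: pazizszaruv
3. e -> o, i -> u / B C0 _: fires at position(s) 4: pazuzszaruv
surface: pazuzszaruv


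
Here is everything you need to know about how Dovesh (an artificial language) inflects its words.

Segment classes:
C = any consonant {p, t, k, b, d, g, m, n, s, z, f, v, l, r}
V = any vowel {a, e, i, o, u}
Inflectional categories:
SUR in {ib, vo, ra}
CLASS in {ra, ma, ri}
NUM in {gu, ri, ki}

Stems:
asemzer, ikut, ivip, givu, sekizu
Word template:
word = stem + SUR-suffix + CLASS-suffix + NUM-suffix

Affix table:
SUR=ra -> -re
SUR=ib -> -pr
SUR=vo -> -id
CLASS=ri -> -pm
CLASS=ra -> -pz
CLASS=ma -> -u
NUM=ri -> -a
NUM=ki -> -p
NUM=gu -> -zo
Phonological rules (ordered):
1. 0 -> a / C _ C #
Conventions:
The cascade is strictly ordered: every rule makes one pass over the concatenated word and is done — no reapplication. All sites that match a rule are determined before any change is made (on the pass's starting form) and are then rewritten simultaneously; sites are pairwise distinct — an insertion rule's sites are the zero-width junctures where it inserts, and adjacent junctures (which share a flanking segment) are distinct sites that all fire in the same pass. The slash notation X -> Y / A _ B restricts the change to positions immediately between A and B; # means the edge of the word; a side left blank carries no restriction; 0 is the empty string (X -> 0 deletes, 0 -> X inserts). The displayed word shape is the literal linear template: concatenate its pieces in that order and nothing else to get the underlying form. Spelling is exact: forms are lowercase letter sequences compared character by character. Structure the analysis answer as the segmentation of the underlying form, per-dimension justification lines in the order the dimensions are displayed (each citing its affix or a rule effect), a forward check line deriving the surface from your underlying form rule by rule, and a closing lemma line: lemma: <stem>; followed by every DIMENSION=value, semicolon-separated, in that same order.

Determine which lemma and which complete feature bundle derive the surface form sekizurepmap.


underlying: sekizu-re-pm-p
SUR=ra - signalled by the affix -re
CLASS=ri - signalled by the affix -pm
NUM=ki - signalled by the affix -p
check: sekizurepmp -> sekizurepmap
lemma: sekizu; SUR=ra; CLASS=ri; NUM=ki


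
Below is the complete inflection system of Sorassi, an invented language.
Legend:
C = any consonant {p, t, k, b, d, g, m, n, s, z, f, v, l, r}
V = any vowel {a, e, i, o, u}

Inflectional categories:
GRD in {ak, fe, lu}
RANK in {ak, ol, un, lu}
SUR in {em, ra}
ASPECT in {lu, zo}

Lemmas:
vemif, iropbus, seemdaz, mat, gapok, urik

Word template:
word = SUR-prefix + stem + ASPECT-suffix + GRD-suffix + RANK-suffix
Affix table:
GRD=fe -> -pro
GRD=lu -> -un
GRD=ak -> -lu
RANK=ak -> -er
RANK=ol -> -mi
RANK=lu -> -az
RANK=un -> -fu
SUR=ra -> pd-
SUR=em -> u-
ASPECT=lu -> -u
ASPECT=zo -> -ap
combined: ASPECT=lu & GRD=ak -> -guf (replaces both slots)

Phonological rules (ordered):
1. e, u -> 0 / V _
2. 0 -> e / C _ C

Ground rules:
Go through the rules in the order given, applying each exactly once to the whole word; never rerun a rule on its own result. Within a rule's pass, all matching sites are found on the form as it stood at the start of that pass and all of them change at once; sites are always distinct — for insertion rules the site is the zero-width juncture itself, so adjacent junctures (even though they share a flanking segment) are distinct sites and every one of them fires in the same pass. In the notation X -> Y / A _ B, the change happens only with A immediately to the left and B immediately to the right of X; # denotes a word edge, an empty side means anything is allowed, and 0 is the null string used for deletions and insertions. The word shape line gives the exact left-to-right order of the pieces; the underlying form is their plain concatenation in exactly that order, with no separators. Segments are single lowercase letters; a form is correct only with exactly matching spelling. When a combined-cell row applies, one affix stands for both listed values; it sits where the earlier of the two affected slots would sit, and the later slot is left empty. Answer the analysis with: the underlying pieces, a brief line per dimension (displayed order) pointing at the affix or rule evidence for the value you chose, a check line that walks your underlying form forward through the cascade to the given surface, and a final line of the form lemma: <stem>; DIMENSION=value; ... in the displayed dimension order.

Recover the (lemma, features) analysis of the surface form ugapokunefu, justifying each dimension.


underlying: u-gapok-u-un-fu
GRD=lu - signalled by the affix -un
RANK=un - signalled by the affix -fu
SUR=em - signalled by the affix u-
ASPECT=lu - signalled by the affix -u
check: ugapokuunfu -> ugapokunfu -> ugapokunefu
lemma: gapok; GRD=lu; RANK=un; SUR=em; ASPECT=lu


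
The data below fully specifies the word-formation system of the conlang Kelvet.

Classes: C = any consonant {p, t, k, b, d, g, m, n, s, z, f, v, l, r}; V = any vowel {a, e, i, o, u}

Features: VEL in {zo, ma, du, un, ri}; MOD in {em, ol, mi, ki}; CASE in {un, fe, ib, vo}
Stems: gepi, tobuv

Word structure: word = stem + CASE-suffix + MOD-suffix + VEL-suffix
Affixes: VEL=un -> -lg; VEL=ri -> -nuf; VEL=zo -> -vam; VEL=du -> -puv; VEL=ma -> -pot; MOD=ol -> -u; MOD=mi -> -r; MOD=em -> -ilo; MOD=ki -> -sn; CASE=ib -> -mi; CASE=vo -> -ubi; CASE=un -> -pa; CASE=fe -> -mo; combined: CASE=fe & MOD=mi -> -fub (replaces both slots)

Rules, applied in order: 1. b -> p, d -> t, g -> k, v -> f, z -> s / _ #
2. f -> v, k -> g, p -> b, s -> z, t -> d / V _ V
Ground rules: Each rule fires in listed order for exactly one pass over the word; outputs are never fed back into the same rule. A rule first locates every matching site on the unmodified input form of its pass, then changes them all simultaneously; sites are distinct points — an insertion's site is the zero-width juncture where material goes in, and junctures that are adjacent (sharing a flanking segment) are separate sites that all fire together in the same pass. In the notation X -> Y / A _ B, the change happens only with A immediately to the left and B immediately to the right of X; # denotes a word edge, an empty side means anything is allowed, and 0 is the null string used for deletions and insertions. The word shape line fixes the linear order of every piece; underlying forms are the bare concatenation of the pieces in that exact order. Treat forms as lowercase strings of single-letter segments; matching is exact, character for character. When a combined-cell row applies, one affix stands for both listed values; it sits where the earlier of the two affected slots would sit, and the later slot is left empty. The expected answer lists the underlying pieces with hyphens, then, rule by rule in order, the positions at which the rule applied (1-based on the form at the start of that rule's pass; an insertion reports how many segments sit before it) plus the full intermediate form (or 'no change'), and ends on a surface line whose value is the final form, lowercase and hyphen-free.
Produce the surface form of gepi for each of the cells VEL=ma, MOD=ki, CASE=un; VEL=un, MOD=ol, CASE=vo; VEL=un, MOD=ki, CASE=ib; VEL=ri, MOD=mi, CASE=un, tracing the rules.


cell VEL=ma, MOD=ki, CASE=un:
underlying: gepi-pa-sn-pot
1. b -> p, d -> t, g -> k, v -> f, z -> s / _ #: no change
2. f -> v, k -> g, p -> b, s -> z, t -> d / V _ V: fires at position(s) 3, 5: gebibasnpot
surface: gebibasnpot

cell VEL=un, MOD=ol, CASE=vo:
underlying: gepi-ubi-u-lg
1. b -> p, d -> t, g -> k, v -> f, z -> s / _ #: fires at position(s) 10: gepiubiulk
2. f -> v, k -> g, p -> b, s -> z, t -> d / V _ V: fires at position(s) 3: gebiubiulk
surface: gebiubiulk

cell VEL=un, MOD=ki, CASE=ib:
underlying: gepi-mi-sn-lg
1. b -> p, d -> t, g -> k, v -> f, z -> s / _ #: fires at position(s) 10: gepimisnlk
2. f -> v, k -> g, p -> b, s -> z, t -> d / V _ V: fires at position(s) 3: gebimisnlk
surface: gebimisnlk

cell VEL=ri, MOD=mi, CASE=un:
underlying: gepi-pa-r-nuf
1. b -> p, d -> t, g -> k, v -> f, z -> s / _ #: no change
2. f -> v, k -> g, p -> b, s -> z, t -> d / V _ V: fires at position(s) 3, 5: gebibarnuf
surface: gebibarnuf


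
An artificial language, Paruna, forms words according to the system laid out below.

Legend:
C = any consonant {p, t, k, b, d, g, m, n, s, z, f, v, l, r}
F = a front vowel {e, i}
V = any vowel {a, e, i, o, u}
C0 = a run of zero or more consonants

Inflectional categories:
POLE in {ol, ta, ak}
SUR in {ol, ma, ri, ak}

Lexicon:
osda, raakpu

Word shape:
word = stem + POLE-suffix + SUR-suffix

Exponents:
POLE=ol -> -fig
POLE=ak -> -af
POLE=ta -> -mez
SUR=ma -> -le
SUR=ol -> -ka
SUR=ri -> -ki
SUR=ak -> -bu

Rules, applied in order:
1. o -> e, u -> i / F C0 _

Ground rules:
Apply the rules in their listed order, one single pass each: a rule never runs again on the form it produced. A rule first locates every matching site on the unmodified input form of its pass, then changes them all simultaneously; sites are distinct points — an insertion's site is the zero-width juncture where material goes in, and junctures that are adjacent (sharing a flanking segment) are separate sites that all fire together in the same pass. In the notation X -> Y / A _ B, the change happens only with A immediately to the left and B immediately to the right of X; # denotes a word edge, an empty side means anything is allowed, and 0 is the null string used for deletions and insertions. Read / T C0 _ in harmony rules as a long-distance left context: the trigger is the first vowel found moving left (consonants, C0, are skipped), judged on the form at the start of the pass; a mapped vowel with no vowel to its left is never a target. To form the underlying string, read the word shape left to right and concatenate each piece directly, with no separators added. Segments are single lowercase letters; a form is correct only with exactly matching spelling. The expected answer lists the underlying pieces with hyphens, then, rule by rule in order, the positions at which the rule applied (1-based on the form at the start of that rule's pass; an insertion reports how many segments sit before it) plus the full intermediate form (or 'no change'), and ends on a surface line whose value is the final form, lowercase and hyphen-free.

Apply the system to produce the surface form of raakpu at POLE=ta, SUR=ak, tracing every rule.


underlying: raakpu-mez-bu
1. o -> e, u -> i / F C0 _: fires at position(s) 11: raakpumezbi
surface: raakpumezbi


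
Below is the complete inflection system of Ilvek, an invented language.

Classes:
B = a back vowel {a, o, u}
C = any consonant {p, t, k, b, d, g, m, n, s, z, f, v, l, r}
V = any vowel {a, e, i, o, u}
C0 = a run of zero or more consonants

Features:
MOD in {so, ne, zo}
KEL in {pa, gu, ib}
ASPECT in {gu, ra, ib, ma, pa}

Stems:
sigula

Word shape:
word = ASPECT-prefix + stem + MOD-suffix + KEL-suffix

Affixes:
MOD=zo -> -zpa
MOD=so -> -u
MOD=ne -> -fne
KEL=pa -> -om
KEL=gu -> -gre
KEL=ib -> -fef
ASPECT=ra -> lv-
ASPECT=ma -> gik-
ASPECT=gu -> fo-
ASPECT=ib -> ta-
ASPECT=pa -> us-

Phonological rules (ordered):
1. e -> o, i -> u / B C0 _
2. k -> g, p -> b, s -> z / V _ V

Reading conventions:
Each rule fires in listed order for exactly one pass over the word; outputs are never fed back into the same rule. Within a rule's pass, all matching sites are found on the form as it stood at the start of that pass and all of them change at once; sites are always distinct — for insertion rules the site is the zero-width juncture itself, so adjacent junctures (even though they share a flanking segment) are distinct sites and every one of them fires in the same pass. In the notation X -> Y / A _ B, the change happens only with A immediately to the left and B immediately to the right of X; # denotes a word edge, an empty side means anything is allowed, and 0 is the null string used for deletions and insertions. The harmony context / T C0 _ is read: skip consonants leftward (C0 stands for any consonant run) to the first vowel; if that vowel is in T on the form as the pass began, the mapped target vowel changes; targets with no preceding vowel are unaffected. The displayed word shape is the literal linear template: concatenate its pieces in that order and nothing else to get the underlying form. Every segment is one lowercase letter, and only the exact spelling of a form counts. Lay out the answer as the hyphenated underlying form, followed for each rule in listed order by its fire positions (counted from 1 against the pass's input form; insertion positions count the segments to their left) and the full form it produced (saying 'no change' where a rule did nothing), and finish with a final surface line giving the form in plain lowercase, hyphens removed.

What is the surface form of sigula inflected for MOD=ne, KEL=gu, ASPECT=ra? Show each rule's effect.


underlying: lv-sigula-fne-gre
1. e -> o, i -> u / B C0 _: fires at position(s) 11: lvsigulafnogre
2. k -> g, p -> b, s -> z / V _ V: no change
surface: lvsigulafnogre


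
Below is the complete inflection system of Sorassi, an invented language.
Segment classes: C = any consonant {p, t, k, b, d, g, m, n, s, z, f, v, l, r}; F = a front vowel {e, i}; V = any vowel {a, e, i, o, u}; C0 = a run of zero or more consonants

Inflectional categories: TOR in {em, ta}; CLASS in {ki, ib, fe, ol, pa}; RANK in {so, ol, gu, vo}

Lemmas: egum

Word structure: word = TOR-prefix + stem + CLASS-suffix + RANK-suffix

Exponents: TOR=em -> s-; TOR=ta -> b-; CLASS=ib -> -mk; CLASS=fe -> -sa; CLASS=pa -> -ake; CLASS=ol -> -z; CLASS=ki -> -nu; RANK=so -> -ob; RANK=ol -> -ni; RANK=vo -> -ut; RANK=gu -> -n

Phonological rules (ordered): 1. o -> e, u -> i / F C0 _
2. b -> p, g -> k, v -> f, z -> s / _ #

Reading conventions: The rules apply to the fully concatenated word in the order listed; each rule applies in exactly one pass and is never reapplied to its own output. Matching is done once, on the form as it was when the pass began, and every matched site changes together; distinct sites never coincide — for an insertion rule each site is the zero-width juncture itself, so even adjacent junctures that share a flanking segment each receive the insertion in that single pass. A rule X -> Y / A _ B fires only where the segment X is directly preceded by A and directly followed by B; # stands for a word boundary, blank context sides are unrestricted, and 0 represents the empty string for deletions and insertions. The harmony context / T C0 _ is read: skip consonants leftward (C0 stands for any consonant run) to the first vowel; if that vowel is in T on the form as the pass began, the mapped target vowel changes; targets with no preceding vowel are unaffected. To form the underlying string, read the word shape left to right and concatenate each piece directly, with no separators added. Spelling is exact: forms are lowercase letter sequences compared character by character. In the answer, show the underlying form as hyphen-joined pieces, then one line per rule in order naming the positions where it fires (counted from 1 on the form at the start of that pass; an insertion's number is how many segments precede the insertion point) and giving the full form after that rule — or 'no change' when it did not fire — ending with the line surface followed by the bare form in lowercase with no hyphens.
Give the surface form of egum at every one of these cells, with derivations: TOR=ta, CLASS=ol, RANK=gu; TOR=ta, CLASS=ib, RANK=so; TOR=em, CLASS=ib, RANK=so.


cell TOR=ta, CLASS=ol, RANK=gu:
underlying: b-egum-z-n
1. o -> e, u -> i / F C0 _: fires at position(s) 4: begimzn
2. b -> p, g -> k, v -> f, z -> s / _ #: no change
surface: begimzn

cell TOR=ta, CLASS=ib, RANK=so:
underlying: b-egum-mk-ob
1. o -> e, u -> i / F C0 _: fires at position(s) 4: begimmkob
2. b -> p, g -> k, v -> f, z -> s / _ #: fires at position(s) 9: begimmkop
surface: begimmkop

cell TOR=em, CLASS=ib, RANK=so:
underlying: s-egum-mk-ob
1. o -> e, u -> i / F C0 _: fires at position(s) 4: segimmkob
2. b -> p, g -> k, v -> f, z -> s / _ #: fires at position(s) 9: segimmkop
surface: segimmkop


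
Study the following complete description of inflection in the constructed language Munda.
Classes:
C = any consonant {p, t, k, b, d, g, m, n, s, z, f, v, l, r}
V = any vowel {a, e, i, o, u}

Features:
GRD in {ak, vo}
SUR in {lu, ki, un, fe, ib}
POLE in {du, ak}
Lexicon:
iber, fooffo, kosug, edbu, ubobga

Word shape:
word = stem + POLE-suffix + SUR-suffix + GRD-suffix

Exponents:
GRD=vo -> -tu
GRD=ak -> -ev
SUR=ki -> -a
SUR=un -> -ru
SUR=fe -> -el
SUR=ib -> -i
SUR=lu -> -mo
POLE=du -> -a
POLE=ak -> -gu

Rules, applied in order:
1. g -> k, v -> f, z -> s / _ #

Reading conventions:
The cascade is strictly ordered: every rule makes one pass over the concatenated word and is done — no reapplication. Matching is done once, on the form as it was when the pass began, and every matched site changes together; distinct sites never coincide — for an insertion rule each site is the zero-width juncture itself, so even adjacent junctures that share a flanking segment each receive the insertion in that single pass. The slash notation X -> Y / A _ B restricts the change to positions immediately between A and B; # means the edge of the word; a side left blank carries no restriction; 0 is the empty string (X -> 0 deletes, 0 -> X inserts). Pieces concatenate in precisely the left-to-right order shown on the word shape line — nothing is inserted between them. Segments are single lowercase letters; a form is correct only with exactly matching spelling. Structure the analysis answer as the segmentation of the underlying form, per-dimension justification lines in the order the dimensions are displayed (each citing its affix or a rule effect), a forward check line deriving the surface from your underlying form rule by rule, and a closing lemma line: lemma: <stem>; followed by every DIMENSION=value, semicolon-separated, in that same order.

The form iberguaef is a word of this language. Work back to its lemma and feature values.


underlying: iber-gu-a-ev
GRD=ak - signalled by the affix -ev
SUR=ki - signalled by the affix -a
POLE=ak - signalled by the affix -gu
check: iberguaev -> iberguaef
lemma: iber; GRD=ak; SUR=ki; POLE=ak


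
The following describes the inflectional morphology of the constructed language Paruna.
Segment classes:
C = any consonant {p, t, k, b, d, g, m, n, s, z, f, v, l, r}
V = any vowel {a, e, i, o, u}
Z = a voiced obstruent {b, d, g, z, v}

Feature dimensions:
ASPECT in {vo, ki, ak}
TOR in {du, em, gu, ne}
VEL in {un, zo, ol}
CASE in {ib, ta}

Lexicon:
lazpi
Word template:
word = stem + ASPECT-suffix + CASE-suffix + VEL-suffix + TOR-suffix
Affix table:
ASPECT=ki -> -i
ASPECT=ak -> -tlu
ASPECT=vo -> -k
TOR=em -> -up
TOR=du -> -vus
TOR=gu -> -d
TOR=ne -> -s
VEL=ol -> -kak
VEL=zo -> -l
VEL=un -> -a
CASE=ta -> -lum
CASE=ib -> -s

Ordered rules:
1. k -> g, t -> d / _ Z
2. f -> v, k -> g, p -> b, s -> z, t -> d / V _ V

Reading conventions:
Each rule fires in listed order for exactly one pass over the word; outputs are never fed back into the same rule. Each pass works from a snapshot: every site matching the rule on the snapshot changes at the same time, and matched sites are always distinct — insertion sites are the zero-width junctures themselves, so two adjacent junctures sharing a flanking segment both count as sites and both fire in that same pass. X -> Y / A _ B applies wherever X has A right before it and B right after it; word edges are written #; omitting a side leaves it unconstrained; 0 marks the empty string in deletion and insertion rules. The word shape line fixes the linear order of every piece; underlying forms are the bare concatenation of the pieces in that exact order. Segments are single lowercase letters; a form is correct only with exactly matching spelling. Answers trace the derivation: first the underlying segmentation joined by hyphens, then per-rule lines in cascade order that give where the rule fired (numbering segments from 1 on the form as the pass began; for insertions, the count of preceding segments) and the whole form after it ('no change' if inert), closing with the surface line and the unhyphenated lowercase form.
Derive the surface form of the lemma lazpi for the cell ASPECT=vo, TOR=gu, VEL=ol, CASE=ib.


underlying: lazpi-k-s-kak-d
1. k -> g, t -> d / _ Z: fires at position(s) 10: lazpikskagd
2. f -> v, k -> g, p -> b, s -> z, t -> d / V _ V: no change
surface: lazpikskagd


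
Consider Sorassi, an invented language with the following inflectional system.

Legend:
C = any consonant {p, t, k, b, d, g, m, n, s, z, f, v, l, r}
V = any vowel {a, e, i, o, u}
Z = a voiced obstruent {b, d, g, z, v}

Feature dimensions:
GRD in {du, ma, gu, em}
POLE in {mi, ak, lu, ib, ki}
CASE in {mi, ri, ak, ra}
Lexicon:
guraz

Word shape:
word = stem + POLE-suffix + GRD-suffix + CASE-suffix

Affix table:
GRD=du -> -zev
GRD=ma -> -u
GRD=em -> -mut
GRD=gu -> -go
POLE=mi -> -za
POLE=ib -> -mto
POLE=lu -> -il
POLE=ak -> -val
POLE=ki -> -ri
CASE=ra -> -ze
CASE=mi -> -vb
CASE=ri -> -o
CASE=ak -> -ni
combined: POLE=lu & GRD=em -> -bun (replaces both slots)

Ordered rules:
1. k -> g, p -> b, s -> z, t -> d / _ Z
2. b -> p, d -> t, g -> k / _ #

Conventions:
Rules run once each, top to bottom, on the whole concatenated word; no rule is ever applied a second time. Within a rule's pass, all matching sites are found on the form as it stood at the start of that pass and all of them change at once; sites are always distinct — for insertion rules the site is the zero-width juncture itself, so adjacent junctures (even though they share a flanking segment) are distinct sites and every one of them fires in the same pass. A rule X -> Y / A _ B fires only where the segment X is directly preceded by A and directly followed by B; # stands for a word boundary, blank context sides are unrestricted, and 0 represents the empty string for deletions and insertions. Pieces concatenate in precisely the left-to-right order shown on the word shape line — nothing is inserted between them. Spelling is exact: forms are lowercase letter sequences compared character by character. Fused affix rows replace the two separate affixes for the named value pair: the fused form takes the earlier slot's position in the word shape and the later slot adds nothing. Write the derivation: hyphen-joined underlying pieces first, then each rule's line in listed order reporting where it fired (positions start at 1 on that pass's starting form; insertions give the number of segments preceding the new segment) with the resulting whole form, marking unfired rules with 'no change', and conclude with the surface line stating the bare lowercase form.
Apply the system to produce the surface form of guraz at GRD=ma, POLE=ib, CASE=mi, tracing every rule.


underlying: guraz-mto-u-vb
1. k -> g, p -> b, s -> z, t -> d / _ Z: no change
2. b -> p, d -> t, g -> k / _ #: fires at position(s) 11: gurazmtouvp
surface: gurazmtouvp


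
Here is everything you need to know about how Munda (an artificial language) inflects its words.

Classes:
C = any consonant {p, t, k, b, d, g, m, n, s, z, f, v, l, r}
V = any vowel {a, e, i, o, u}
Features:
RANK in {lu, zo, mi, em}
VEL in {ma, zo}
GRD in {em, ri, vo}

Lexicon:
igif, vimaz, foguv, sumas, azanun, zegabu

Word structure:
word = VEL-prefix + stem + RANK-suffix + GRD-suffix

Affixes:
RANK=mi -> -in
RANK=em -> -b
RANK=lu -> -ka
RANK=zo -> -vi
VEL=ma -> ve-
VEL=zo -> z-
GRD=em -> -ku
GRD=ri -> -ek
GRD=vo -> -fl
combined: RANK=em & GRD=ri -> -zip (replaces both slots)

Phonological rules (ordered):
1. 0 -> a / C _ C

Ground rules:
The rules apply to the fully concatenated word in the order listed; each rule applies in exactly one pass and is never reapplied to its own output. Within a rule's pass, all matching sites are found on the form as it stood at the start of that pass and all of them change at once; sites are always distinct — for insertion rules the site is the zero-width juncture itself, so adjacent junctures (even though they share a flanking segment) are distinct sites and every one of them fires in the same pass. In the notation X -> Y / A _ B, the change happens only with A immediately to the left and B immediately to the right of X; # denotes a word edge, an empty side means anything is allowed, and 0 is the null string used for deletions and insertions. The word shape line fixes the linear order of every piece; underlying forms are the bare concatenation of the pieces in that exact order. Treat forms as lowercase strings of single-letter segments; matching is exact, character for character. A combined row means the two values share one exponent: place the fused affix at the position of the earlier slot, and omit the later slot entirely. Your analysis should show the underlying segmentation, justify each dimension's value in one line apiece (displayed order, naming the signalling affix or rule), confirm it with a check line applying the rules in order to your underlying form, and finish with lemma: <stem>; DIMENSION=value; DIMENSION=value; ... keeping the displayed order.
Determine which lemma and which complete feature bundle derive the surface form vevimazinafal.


underlying: ve-vimaz-in-fl
RANK=mi - signalled by the affix -in
VEL=ma - signalled by the affix ve-
GRD=vo - signalled by the affix -fl
check: vevimazinfl -> vevimazinafal
lemma: vimaz; RANK=mi; VEL=ma; GRD=vo


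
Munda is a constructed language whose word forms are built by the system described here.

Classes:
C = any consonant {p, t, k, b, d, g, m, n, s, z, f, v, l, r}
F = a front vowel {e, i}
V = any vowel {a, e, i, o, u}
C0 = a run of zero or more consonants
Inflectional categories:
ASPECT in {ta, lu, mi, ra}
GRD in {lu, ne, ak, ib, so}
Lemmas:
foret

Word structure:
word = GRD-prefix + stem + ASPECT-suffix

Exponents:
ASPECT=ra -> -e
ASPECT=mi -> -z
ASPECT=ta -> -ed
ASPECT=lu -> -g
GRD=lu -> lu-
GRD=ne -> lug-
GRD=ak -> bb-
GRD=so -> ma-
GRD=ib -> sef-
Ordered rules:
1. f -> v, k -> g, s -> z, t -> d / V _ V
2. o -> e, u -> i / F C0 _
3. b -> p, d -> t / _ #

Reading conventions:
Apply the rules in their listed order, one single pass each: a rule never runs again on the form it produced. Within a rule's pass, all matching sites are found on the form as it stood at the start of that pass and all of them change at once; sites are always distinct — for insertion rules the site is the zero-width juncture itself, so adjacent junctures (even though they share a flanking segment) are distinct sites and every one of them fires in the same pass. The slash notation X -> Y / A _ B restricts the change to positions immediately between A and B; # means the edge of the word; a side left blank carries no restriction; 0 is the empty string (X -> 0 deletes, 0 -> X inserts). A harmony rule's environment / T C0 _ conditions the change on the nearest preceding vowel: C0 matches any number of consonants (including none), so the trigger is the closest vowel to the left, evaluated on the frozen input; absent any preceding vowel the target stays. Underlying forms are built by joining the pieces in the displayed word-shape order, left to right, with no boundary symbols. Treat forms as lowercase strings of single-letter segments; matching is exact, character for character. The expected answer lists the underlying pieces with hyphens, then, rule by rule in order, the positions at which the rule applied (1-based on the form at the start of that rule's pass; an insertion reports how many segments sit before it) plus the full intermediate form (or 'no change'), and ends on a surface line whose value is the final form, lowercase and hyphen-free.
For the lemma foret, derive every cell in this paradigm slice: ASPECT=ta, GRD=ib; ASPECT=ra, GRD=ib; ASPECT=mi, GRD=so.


cell ASPECT=ta, GRD=ib:
underlying: sef-foret-ed
1. f -> v, k -> g, s -> z, t -> d / V _ V: fires at position(s) 8: sefforeded
2. o -> e, u -> i / F C0 _: fires at position(s) 5: seffereded
3. b -> p, d -> t / _ #: fires at position(s) 10: sefferedet
surface: sefferedet

cell ASPECT=ra, GRD=ib:
underlying: sef-foret-e
1. f -> v, k -> g, s -> z, t -> d / V _ V: fires at position(s) 8: sefforede
2. o -> e, u -> i / F C0 _: fires at position(s) 5: sefferede
3. b -> p, d -> t / _ #: no change
surface: sefferede

cell ASPECT=mi, GRD=so:
underlying: ma-foret-z
1. f -> v, k -> g, s -> z, t -> d / V _ V: fires at position(s) 3: mavoretz
2. o -> e, u -> i / F C0 _: no change
3. b -> p, d -> t / _ #: no change
surface: mavoretz
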